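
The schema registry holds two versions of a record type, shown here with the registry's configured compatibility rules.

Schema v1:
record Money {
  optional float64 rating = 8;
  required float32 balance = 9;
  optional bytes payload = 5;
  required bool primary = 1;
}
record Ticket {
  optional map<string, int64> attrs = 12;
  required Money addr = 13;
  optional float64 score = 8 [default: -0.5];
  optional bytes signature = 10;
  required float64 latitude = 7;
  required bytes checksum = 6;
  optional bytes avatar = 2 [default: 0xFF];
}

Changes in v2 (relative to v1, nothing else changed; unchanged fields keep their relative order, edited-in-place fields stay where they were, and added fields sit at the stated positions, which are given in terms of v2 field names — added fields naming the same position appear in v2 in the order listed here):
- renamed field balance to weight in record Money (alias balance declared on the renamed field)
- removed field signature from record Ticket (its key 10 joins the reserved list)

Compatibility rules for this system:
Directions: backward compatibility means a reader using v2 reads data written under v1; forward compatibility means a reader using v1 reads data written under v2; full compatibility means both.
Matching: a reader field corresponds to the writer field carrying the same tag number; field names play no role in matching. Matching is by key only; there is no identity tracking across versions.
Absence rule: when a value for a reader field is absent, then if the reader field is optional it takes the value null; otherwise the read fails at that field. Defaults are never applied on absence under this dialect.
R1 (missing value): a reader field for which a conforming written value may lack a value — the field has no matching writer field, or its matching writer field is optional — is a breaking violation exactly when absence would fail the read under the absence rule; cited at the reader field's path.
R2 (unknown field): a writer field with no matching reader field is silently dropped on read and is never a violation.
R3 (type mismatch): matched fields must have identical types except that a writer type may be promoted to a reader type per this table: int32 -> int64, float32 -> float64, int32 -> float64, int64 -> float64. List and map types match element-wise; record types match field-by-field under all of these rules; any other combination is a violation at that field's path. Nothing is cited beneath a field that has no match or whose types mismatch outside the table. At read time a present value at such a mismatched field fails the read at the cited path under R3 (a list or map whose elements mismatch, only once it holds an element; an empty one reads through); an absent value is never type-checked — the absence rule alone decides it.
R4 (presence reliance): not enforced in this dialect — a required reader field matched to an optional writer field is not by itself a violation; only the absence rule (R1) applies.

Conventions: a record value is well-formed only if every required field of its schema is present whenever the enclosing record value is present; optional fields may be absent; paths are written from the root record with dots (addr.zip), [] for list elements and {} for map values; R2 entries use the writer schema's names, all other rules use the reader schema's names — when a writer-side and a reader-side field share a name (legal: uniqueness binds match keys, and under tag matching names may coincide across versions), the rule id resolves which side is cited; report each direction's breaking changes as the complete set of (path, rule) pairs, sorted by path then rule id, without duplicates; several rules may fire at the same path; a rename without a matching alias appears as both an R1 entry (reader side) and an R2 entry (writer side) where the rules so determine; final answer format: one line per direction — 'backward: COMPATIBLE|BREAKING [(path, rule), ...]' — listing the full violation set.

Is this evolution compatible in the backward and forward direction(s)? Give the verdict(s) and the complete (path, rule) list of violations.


arrows below run writer -> reader for Ticket
backward on Ticket — v2 reading data written by v1:
  attrs: map<string, int64> -> map<string, int64>, writer optional; from attrs
  addr: Money -> Money, writer required; from addr
  score: float64 -> float64, writer optional; from score
  latitude: float64 -> float64, writer required; from latitude
  checksum: bytes -> bytes, writer required; from checksum
  avatar: bytes -> bytes, writer optional; from avatar
  writer field signature has no reader counterpart
  addr.rating: float64 -> float64, writer optional; from addr.rating
  addr.weight: float32 -> float32, writer required; from addr.balance
  addr.payload: bytes -> bytes, writer optional; from addr.payload
  addr.primary: bool -> bool, writer required; from addr.primary
  => no violations; backward on Ticket: COMPATIBLE
forward on Ticket — v1 reading data written by v2:
  attrs: map<string, int64> -> map<string, int64>, writer optional; from attrs
  addr: Money -> Money, writer required; from addr
  score: float64 -> float64, writer optional; from score
  signature has no writer counterpart
  latitude: float64 -> float64, writer required; from latitude
  checksum: bytes -> bytes, writer required; from checksum
  avatar: bytes -> bytes, writer optional; from avatar
  addr.rating: float64 -> float64, writer optional; from addr.rating
  addr.balance: float32 -> float32, writer required; from addr.weight
  addr.payload: bytes -> bytes, writer optional; from addr.payload
  addr.primary: bool -> bool, writer required; from addr.primary
  => no violations; forward on Ticket: COMPATIBLE

backward: COMPATIBLE []; forward: COMPATIBLE []


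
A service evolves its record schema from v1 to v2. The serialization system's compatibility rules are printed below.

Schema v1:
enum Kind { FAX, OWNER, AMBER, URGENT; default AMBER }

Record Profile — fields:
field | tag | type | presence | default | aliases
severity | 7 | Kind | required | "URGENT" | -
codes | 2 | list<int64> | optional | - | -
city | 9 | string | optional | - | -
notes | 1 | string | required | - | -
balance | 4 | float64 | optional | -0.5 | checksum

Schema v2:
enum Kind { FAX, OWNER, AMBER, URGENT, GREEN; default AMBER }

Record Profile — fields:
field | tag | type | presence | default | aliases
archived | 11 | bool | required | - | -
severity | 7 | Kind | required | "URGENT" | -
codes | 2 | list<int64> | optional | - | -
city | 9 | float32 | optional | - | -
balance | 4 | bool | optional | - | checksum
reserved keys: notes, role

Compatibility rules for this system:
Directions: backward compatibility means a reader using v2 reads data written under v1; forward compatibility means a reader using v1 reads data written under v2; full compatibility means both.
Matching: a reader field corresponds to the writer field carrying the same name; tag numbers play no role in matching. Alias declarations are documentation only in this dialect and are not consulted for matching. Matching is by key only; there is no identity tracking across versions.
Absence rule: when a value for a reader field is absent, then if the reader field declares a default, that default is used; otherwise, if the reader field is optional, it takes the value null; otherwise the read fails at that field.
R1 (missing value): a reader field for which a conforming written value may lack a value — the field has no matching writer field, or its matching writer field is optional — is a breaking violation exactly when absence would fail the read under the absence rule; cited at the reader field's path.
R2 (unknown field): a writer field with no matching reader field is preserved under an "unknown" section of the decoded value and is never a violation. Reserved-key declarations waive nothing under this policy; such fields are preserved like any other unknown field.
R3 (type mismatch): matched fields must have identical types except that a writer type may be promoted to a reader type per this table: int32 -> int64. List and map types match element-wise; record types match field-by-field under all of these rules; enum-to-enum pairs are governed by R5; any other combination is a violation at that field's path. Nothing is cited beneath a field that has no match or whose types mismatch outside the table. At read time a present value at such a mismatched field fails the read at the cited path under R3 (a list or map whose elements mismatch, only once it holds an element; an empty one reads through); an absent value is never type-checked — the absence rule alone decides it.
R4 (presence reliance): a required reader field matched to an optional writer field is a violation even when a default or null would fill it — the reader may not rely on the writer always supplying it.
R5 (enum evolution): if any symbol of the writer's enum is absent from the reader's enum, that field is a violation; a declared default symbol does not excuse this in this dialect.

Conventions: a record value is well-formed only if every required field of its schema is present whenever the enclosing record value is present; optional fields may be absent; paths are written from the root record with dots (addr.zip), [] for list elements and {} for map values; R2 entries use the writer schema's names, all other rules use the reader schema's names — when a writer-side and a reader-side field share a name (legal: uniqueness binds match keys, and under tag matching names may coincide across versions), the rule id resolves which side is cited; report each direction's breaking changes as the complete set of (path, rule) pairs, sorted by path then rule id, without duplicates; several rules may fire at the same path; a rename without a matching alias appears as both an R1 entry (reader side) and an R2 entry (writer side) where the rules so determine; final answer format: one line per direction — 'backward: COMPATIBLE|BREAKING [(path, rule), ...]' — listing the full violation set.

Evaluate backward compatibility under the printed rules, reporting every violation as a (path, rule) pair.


the writer's type comes first in each Profile pair
backward for Profile (reader v2, writer v1):
  archived: no writer-side match
  writer required, Kind -> Kind: reader severity maps from writer severity
  writer optional, list<int64> -> list<int64>: reader codes maps from writer codes
  writer optional, string -> float32: reader city maps from writer city
  writer optional, float64 -> bool: reader balance maps from writer balance
  writer field notes has no reader counterpart
  violation R1 at archived
  violation R3 at balance
  violation R3 at city
  => backward verdict for Profile: BREAKING, 3 violation(s)
the rest of the Profile diff is inert for this question:
  removed field notes from record Profile (its key "notes" joins the reserved list) -> its effect on Profile is confined to the forward direction, not asked
  enum Kind (field severity in record Profile): symbol GREEN added -> its effect on Profile is confined to the forward direction, not asked

backward: BREAKING [(archived, R1), (balance, R3), (city, R3)]


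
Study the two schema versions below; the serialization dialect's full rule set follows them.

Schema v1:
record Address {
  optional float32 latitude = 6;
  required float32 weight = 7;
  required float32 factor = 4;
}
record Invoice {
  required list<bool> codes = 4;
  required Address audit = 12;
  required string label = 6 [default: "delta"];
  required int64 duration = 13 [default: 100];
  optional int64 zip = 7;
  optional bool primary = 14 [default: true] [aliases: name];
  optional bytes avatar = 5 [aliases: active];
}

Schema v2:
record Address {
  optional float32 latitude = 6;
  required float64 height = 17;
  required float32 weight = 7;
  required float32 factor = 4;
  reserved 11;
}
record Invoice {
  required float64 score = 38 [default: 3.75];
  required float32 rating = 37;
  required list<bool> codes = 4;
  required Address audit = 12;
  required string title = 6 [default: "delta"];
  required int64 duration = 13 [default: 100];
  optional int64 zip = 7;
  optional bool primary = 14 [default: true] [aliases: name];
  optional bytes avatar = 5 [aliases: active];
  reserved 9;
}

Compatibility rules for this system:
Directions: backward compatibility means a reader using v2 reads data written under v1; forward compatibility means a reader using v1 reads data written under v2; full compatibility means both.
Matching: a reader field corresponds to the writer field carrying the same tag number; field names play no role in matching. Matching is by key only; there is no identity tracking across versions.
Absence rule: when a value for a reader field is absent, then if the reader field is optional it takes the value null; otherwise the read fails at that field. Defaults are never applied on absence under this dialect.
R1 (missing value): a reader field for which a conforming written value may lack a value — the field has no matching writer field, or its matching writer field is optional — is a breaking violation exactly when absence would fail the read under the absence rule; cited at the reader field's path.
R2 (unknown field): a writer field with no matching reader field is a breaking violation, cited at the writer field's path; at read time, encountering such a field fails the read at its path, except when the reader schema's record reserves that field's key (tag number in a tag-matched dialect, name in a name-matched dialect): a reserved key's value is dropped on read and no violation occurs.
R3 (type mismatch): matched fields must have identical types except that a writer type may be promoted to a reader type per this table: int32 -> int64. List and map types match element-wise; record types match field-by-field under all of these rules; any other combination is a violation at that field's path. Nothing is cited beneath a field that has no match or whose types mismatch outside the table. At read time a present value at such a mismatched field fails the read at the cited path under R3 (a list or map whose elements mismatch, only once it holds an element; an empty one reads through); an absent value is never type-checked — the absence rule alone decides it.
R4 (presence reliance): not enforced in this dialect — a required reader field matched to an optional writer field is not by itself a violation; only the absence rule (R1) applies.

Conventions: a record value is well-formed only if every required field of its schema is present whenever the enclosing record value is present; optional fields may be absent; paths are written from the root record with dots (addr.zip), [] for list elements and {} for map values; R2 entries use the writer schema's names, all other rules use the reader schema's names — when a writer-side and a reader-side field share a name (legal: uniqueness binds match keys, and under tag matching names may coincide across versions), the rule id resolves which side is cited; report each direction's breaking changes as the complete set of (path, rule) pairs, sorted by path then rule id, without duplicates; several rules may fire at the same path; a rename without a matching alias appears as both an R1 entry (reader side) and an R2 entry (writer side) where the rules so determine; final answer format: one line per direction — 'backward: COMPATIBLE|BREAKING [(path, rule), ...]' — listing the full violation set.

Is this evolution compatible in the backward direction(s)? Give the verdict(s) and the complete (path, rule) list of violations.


in Invoice below, arrows point writer -> reader
backward pass over Invoice, reader schema v2, writer schema v1:
  no writer field matches reader score
  no writer field matches reader rating
  codes: paired with writer codes (list<bool> -> list<bool>; writer required)
  audit: paired with writer audit (Address -> Address; writer required)
  title: paired with writer label (string -> string; writer required)
  duration: paired with writer duration (int64 -> int64; writer required)
  zip: paired with writer zip (int64 -> int64; writer optional)
  primary: paired with writer primary (bool -> bool; writer optional)
  avatar: paired with writer avatar (bytes -> bytes; writer optional)
  audit.latitude: paired with writer audit.latitude (float32 -> float32; writer optional)
  no writer field matches reader audit.height
  audit.weight: paired with writer audit.weight (float32 -> float32; writer required)
  audit.factor: paired with writer audit.factor (float32 -> float32; writer required)
  rule R1 violated at audit.height
  rule R1 violated at rating
  rule R1 violated at score
  => backward verdict for Invoice: BREAKING, 3 violation(s)
the other Invoice changes do not affect what is asked:
  renamed field label to title in record Invoice -> triggers nothing under Invoice's printed rules — same verdict

backward: BREAKING [(audit.height, R1), (rating, R1), (score, R1)]


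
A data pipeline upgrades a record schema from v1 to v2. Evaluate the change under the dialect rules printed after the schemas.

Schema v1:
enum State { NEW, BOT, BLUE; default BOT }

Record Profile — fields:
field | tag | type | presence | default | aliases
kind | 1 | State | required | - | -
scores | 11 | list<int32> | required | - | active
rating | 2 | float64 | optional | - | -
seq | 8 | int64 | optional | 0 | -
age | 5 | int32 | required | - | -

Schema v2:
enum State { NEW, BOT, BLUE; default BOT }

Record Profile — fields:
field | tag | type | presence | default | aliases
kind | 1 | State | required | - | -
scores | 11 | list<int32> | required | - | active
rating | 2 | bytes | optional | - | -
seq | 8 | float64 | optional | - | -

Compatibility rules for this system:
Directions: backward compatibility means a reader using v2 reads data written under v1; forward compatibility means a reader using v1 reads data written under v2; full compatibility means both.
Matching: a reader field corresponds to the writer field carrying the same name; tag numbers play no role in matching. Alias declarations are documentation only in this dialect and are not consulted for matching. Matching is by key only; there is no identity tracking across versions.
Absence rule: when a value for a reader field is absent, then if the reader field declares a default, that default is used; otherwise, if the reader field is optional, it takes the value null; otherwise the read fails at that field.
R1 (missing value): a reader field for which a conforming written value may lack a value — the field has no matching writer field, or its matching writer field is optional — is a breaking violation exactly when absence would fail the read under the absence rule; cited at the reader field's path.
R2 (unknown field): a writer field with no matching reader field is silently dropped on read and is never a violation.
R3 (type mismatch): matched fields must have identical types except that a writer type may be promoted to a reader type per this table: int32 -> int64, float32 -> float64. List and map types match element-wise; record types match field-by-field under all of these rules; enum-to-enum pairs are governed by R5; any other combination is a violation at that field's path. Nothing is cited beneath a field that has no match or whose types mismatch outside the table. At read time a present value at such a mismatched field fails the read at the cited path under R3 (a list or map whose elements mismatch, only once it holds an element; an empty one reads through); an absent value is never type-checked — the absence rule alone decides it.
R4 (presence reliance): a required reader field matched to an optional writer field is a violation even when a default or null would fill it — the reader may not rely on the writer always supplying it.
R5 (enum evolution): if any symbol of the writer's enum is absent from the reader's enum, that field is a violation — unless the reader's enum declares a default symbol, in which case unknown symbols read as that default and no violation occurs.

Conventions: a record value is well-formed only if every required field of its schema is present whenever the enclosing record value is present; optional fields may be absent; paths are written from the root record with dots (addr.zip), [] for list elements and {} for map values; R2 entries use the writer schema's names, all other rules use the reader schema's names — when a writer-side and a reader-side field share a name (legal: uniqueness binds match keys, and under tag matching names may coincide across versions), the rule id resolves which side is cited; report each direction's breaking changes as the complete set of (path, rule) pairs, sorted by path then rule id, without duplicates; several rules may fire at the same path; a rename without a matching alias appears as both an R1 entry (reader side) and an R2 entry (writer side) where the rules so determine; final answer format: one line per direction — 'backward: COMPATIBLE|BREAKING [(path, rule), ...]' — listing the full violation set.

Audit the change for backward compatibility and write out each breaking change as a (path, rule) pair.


arrows below run writer -> reader for Profile
checking backward for Profile: reader v2 against writer v1:
  State -> State, writer required: kind aligns to kind
  list<int32> -> list<int32>, writer required: scores aligns to scores
  float64 -> bytes, writer optional: rating aligns to rating
  int64 -> float64, writer optional: seq aligns to seq
  writer field age has no reader counterpart
  violation R3 at rating
  violation R3 at seq
  backward on Profile therefore BREAKING (2)
remaining Profile differences; none change what is asked:
  removed field age from record Profile -> matters only for Profile's forward compatibility — outside the asked direction

backward: BREAKING [(rating, R3), (seq, R3)]


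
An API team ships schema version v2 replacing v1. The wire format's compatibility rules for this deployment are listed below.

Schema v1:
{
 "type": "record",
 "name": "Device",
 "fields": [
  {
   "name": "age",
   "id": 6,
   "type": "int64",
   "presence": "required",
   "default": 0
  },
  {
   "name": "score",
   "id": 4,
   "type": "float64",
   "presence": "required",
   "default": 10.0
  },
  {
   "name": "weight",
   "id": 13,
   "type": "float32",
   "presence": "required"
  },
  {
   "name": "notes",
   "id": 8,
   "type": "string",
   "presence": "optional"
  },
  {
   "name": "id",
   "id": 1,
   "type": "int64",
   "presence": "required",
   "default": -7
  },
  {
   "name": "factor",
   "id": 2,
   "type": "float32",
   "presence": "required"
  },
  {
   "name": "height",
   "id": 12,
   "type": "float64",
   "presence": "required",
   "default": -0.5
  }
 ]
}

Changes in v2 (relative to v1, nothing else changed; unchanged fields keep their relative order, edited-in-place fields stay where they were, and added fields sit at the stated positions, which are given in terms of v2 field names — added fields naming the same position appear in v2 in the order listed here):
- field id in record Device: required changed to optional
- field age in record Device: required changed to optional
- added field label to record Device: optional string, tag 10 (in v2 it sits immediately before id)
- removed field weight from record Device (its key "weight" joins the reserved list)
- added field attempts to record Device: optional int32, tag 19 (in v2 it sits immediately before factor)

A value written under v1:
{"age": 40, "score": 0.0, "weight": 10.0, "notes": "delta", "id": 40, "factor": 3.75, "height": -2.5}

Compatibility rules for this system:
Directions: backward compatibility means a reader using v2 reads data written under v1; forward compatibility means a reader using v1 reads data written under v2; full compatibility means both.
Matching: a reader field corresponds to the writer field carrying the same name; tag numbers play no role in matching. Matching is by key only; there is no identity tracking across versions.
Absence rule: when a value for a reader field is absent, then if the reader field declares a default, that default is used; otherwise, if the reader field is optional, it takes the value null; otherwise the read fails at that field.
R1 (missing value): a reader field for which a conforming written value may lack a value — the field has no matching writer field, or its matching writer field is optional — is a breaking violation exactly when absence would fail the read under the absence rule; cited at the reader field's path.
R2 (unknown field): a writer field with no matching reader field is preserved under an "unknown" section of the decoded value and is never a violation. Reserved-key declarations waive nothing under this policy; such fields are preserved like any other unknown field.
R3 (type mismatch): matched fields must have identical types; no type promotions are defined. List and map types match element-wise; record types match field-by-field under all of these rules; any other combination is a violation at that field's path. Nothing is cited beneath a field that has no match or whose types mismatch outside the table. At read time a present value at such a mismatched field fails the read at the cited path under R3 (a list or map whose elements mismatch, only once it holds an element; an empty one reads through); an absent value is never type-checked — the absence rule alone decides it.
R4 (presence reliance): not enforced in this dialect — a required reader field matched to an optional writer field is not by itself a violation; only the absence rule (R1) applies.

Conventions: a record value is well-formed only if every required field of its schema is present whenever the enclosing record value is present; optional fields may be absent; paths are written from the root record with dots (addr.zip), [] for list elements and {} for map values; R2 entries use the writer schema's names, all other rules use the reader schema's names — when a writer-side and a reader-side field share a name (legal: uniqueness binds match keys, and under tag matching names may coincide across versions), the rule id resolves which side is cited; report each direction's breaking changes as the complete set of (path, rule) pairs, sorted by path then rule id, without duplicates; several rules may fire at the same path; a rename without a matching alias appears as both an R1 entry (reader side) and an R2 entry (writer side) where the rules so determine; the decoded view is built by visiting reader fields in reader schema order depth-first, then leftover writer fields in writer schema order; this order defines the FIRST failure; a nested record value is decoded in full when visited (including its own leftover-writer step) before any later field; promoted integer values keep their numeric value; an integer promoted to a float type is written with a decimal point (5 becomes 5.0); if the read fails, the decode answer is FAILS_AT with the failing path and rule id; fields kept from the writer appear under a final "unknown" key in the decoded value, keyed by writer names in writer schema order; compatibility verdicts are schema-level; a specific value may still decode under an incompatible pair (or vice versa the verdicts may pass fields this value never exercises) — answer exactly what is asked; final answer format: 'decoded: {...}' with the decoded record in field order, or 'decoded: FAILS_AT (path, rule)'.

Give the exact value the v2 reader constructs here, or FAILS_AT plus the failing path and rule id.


decoded: {"age": 40, "score": 0.0, "notes": "delta", "label": null, "id": 40, "attempts": null, "factor": 3.75, "height": -2.5, "unknown": {"weight": 10.0}}

the writer's type comes first in each Device pair
decode (reader v2):
  age := 40
  score := 0.0
  notes := "delta"
  label := null (not supplied -> null)
  id := 40
  attempts := null (not supplied -> null)
  factor := 3.75
  height := -2.5
  writer weight: kept under "unknown"
  => decoded: {"age": 40, "score": 0.0, "notes": "delta", "label": null, "id": 40, "attempts": null, "factor": 3.75, "height": -2.5, "unknown": {"weight": 10.0}}
diffs on Device not affecting the asked answer:
  field id in record Device: required changed to optional -> triggers nothing under the printed rules; the Device answer is the same either way
  field age in record Device: required changed to optional -> triggers nothing under the printed rules; the Device answer is the same either way


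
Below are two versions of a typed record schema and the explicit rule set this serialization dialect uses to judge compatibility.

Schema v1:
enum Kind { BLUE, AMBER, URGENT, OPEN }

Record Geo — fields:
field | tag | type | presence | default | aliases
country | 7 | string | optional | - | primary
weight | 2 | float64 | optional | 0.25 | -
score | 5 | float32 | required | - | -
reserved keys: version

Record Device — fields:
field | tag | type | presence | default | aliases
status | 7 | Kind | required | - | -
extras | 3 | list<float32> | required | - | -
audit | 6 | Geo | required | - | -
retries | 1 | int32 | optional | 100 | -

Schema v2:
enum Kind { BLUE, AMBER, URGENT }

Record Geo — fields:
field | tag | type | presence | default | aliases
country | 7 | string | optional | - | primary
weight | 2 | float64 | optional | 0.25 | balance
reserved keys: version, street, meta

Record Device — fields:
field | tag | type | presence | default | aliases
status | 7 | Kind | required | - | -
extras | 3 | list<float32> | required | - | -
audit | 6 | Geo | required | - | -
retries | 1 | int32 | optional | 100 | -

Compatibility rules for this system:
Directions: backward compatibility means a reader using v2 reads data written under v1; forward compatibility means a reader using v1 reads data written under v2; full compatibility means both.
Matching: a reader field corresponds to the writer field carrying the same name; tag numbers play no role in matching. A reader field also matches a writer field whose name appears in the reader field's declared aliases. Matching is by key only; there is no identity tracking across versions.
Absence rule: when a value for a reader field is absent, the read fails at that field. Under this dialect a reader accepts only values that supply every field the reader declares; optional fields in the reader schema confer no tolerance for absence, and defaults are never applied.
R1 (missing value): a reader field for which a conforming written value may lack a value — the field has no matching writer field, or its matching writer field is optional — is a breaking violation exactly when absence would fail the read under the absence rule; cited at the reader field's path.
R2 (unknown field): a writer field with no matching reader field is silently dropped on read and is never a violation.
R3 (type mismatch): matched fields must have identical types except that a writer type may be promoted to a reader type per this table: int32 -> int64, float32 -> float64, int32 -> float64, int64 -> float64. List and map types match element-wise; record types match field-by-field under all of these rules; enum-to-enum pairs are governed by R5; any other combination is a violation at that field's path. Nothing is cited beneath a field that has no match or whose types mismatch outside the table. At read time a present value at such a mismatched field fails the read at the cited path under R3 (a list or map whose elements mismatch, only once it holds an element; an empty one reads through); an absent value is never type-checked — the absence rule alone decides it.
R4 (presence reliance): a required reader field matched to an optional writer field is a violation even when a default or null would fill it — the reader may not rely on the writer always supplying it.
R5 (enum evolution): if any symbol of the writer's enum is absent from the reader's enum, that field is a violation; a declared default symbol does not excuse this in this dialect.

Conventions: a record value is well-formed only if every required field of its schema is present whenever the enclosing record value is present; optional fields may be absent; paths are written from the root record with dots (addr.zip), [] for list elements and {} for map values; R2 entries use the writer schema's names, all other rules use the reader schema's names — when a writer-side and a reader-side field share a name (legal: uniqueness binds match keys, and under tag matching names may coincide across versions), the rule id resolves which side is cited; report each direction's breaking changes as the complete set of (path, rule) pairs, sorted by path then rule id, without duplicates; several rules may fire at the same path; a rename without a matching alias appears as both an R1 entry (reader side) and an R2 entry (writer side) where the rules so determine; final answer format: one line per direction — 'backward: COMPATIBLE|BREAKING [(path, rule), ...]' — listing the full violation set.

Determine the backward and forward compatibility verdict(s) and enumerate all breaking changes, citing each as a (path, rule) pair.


backward: BREAKING [(audit.country, R1), (audit.weight, R1), (retries, R1), (status, R5)]; forward: BREAKING [(audit.country, R1), (audit.score, R1), (audit.weight, R1), (retries, R1)]

arrows below run writer -> reader for Device
backward analysis of Device with v2 as reader and v1 as writer:
  Kind -> Kind, writer required: status aligns to status
  list<float32> -> list<float32>, writer required: extras aligns to extras
  Geo -> Geo, writer required: audit aligns to audit
  int32 -> int32, writer optional: retries aligns to retries
  string -> string, writer optional: audit.country aligns to audit.country
  float64 -> float64, writer optional: audit.weight aligns to audit.weight
  writer field audit.score has no reader counterpart
  violation R1 at audit.country
  violation R1 at audit.weight
  violation R1 at retries
  violation R5 at status
  => backward verdict for Device: BREAKING, 4 violation(s)
forward analysis of Device with v1 as reader and v2 as writer:
  Kind -> Kind, writer required: status aligns to status
  list<float32> -> list<float32>, writer required: extras aligns to extras
  Geo -> Geo, writer required: audit aligns to audit
  int32 -> int32, writer optional: retries aligns to retries
  string -> string, writer optional: audit.country aligns to audit.country
  float64 -> float64, writer optional: audit.weight aligns to audit.weight
  audit.score has no writer counterpart
  violation R1 at audit.country
  violation R1 at audit.score
  violation R1 at audit.weight
  violation R1 at retries
  => forward verdict for Device: BREAKING, 4 violation(s)


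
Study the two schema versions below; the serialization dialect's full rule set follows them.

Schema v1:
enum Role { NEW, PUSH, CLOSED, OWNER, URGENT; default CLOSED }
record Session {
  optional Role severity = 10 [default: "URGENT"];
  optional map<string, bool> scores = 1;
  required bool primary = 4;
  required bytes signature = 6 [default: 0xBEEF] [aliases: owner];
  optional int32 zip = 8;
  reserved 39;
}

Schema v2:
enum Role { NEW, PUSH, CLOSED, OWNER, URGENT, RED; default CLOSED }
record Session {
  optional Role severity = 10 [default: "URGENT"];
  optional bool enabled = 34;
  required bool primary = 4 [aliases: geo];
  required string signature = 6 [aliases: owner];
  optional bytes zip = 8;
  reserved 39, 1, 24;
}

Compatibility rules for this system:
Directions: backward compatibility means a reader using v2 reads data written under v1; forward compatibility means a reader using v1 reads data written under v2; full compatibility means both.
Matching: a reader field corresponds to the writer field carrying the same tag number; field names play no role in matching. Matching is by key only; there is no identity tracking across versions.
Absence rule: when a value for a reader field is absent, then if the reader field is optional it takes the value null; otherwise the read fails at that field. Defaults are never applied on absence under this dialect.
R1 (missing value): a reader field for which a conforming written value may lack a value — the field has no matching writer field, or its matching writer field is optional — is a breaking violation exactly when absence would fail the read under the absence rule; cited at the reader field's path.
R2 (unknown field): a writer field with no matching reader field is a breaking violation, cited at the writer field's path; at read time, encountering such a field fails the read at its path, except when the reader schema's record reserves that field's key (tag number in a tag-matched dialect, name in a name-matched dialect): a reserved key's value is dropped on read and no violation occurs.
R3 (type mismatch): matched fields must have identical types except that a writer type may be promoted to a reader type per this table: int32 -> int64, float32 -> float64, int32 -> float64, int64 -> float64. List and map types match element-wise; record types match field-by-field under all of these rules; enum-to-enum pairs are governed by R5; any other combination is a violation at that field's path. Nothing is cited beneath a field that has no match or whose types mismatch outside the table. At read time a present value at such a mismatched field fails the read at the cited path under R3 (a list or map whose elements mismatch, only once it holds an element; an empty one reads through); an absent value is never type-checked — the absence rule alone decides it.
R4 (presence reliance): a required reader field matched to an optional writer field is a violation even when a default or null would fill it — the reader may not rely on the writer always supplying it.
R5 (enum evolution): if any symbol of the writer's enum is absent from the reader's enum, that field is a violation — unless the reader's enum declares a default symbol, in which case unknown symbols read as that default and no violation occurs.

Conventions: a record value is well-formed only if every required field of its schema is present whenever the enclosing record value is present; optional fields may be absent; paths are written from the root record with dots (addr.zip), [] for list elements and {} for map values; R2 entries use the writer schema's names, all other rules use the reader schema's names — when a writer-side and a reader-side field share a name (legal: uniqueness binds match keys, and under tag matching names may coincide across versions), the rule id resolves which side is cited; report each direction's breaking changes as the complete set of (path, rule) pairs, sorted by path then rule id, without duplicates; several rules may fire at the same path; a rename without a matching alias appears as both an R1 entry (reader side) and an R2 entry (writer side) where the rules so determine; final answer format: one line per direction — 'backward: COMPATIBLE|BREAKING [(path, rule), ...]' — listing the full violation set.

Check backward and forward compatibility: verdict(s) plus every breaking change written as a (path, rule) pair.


backward: BREAKING [(signature, R3), (zip, R3)]; forward: BREAKING [(enabled, R2), (signature, R3), (zip, R3)]

each type pair in Session: writer, then reader
backward for Session (reader v2, writer v1):
  severity: Role -> Role, writer optional; from severity
  no writer field matches reader enabled
  primary: bool -> bool, writer required; from primary
  signature: bytes -> string, writer required; from signature
  zip: int32 -> bytes, writer optional; from zip
  writer field scores has no reader counterpart
  R3 fires at signature
  R3 fires at zip
  => backward: BREAKING (2)
forward for Session (reader v1, writer v2):
  severity: Role -> Role, writer optional; from severity
  no writer field matches reader scores
  primary: bool -> bool, writer required; from primary
  signature: string -> bytes, writer required; from signature
  zip: bytes -> int32, writer optional; from zip
  writer field enabled has no reader counterpart
  R2 fires at enabled
  R3 fires at signature
  R3 fires at zip
  => forward: BREAKING (3)


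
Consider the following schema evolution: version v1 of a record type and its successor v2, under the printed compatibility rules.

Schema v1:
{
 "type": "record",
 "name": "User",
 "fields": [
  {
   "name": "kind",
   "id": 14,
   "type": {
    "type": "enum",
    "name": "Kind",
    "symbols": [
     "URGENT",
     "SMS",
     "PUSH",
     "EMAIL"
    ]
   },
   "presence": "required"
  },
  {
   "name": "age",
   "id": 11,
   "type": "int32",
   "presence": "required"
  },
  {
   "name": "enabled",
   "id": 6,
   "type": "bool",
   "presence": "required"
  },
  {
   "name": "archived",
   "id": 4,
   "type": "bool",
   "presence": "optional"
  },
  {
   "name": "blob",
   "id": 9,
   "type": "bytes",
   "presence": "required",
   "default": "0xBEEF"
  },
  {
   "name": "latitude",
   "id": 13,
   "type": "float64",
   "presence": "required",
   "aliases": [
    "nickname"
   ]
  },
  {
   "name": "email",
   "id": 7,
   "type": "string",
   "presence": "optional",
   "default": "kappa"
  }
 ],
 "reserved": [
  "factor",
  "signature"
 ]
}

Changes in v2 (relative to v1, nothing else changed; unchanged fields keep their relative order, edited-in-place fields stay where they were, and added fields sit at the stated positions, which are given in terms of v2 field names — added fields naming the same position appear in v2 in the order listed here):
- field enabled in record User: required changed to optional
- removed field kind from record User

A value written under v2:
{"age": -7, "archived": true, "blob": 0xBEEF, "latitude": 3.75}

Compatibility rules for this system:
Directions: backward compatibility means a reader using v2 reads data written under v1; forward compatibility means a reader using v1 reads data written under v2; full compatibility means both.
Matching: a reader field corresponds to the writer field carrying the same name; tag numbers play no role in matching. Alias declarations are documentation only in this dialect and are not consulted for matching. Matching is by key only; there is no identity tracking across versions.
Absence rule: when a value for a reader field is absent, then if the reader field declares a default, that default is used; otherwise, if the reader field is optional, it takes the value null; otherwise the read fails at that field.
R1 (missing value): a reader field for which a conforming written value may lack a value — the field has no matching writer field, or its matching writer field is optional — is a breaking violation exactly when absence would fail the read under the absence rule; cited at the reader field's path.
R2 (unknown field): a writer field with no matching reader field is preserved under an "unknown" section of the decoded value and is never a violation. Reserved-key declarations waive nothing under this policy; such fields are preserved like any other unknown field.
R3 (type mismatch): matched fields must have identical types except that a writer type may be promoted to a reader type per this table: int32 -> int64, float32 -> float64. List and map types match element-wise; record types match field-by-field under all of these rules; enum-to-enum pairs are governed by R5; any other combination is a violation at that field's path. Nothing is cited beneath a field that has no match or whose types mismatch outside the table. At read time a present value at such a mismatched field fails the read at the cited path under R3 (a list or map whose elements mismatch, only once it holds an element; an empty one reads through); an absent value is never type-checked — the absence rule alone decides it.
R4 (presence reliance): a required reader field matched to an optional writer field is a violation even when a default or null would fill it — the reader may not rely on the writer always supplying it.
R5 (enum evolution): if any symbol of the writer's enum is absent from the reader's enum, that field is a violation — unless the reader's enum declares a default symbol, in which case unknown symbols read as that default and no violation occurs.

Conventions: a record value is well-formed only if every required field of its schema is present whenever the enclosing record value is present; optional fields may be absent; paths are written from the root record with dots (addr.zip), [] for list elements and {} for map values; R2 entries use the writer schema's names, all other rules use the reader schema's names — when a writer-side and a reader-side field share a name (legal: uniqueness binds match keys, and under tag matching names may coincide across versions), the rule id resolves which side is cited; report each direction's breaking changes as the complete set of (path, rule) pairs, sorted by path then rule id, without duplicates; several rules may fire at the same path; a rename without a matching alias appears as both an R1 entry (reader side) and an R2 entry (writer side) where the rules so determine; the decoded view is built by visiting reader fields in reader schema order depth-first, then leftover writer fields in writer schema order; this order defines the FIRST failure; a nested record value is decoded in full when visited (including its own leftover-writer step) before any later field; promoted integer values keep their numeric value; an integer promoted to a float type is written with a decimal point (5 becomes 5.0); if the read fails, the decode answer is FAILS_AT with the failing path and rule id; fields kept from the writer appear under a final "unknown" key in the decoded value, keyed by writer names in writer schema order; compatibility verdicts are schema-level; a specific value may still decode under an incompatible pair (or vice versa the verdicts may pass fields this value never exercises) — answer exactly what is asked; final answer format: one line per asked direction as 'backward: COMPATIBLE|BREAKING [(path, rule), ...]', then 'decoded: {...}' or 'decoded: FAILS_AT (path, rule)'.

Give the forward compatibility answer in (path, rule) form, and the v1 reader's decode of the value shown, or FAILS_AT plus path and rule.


the writer's type comes first in each User pair
forward pass over User, reader schema v1, writer schema v2:
  kind has no writer counterpart
  int32 -> int32, writer required: age aligns to age
  bool -> bool, writer optional: enabled aligns to enabled
  bool -> bool, writer optional: archived aligns to archived
  bytes -> bytes, writer required: blob aligns to blob
  float64 -> float64, writer required: latitude aligns to latitude
  string -> string, writer optional: email aligns to email
  violation R1 at enabled
  violation R4 at enabled
  violation R1 at kind
  => forward verdict for User: BREAKING, 3 violation(s)
decoding the User value with the v1 reader:
  read fails at kind under R1 (no fill)
  => FAILS_AT (kind, R1)

forward: BREAKING [(enabled, R1), (enabled, R4), (kind, R1)]; decoded: FAILS_AT (kind, R1)
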